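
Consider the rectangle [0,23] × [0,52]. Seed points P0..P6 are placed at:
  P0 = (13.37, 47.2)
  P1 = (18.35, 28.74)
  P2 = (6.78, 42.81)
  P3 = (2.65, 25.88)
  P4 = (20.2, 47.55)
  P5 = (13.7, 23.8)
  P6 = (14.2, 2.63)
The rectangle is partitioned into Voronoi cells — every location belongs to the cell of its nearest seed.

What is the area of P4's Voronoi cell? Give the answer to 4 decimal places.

Area of P4's cell: 84.9553

1. box [0,23]×[0,52]: [(0, 0) (23, 0) (23, 52) (0, 52)]
2. ⊥bis P4·P0 via (16.785,47.375): [(19.2127, 0) (23, 0) (23, 52) (16.548, 52)]  |A|=266.2217
3. ⊥bis P4·P1 via (19.275,38.145): [(17.2478, 38.3444) (23, 37.7786) (23, 52) (16.548, 52)]  |A|=84.9553
4. ⊥bis P4·P2 via (13.49,45.18): [(17.2478, 38.3444) (23, 37.7786) (23, 52) (16.548, 52)]  |A|=84.9553
5. ⊥bis P4·P3 via (11.425,36.715): [(17.2478, 38.3444) (23, 37.7786) (23, 52) (16.548, 52)]  |A|=84.9553
6. ⊥bis P4·P5 via (16.95,35.675): [(17.2478, 38.3444) (23, 37.7786) (23, 52) (16.548, 52)]  |A|=84.9553
7. ⊥bis P4·P6 via (17.2,25.09): [(17.2478, 38.3444) (23, 37.7786) (23, 52) (16.548, 52)]  |A|=84.9553
8. canonical 4-gon: [(17.2478, 38.3444) (23, 37.7786) (23, 52) (16.548, 52)]
9. shoelace: 84.9553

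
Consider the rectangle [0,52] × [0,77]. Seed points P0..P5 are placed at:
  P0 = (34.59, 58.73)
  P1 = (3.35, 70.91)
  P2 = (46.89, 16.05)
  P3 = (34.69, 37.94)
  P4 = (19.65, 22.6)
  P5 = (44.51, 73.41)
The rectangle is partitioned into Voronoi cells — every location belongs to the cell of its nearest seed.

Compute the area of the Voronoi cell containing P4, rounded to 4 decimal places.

1. box [0,52]×[0,77]: [(0, 0) (52, 0) (52, 77) (0, 77)]
2. ⊥bis P4·P0 via (27.12,40.665): [(0, 51.8793) (0, 0) (52, 0) (52, 30.377)]  |A|=2138.6626
3. ⊥bis P4·P1 via (11.5,46.755): [(11.9914, 46.9208) (0, 42.8749) (0, 0) (52, 0) (52, 30.377)]  |A|=2084.6748
4. ⊥bis P4·P2 via (33.27,19.325): [(37.3811, 36.422) (11.9914, 46.9208) (0, 42.8749) (0, 0) (28.6232, 0)]  |A|=1436.9207
5. ⊥bis P4·P3 via (27.17,30.27): [(34.236, 23.3422) (10.649, 46.4679) (0, 42.8749) (0, 0) (28.6232, 0)]  |A|=1233.5026
6. ⊥bis P4·P5 via (32.08,48.005): [(34.236, 23.3422) (10.649, 46.4679) (0, 42.8749) (0, 0) (28.6232, 0)]  |A|=1233.5026
7. canonical 5-gon: [(34.236, 23.3422) (10.649, 46.4679) (0, 42.8749) (0, 0) (28.6232, 0)]
8. shoelace: 1233.5026

Area of P4's cell: 1233.5026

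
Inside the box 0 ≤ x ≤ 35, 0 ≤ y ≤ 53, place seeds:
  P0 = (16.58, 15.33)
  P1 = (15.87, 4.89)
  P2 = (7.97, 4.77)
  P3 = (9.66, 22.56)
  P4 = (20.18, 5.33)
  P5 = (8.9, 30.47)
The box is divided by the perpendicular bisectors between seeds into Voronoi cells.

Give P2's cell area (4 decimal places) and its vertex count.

Area of P2's cell: 159.6884 (5 vertices)

1. box [0,35]×[0,53]: [(0, 0) (35, 0) (35, 53) (0, 53)]
2. ⊥bis P2·P0 via (12.275,10.05): [(0, 20.0583) (0, 0) (24.6011, 0)]  |A|=246.7286
3. ⊥bis P2·P1 via (11.92,4.83): [(11.8353, 10.4085) (0, 20.0583) (0, 0) (11.9934, 0)]  |A|=181.1144
4. ⊥bis P2·P3 via (8.815,13.665): [(11.8353, 10.4085) (7.7129, 13.7697) (0, 14.5024) (0, 0) (11.9934, 0)]  |A|=159.6884
5. ⊥bis P2·P4 via (14.075,5.05): [(11.8353, 10.4085) (7.7129, 13.7697) (0, 14.5024) (0, 0) (11.9934, 0)]  |A|=159.6884
6. ⊥bis P2·P5 via (8.435,17.62): [(11.8353, 10.4085) (7.7129, 13.7697) (0, 14.5024) (0, 0) (11.9934, 0)]  |A|=159.6884
7. canonical 5-gon: [(11.8353, 10.4085) (7.7129, 13.7697) (0, 14.5024) (0, 0) (11.9934, 0)]
8. shoelace: 159.6884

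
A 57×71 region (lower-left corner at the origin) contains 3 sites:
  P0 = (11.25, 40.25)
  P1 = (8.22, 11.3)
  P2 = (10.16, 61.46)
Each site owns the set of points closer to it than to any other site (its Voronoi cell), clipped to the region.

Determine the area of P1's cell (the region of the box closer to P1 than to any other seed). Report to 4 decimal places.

1. box [0,57]×[0,71]: [(0, 0) (57, 0) (57, 71) (0, 71)]
2. ⊥bis P1·P0 via (9.735,25.775): [(0, 26.7939) (0, 0) (57, 0) (57, 20.8281)]  |A|=1357.2267
3. ⊥bis P1·P2 via (9.19,36.38): [(0, 26.7939) (0, 0) (57, 0) (57, 20.8281)]  |A|=1357.2267
4. canonical 4-gon: [(0, 26.7939) (0, 0) (57, 0) (57, 20.8281)]
5. shoelace: 1357.2267

Area of P1's cell: 1357.2267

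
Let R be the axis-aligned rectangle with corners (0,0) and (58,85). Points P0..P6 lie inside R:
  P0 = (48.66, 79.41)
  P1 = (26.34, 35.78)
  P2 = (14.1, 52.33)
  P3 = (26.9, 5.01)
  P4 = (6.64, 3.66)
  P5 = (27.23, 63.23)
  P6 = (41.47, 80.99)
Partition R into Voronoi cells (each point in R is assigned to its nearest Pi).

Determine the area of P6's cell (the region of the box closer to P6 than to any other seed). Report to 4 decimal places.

Area of P6's cell: 264.2932

1. box [0,58]×[0,85]: [(0, 0) (58, 0) (58, 85) (0, 85)]
2. ⊥bis P6·P0 via (45.065,80.2): [(0, 0) (27.4411, 0) (46.1198, 85) (0, 85)]  |A|=3126.3372
3. ⊥bis P6·P1 via (33.905,58.385): [(0, 69.7317) (39.8351, 56.4004) (46.1198, 85) (0, 85)]  |A|=963.6104
4. ⊥bis P6·P2 via (27.785,66.66): [(37.823, 57.0738) (39.8351, 56.4004) (46.1198, 85) (8.5806, 85)]  |A|=555.0512
5. ⊥bis P6·P3 via (34.185,43): [(37.823, 57.0738) (39.8351, 56.4004) (46.1198, 85) (8.5806, 85)]  |A|=555.0512
6. ⊥bis P6·P4 via (24.055,42.325): [(37.823, 57.0738) (39.8351, 56.4004) (46.1198, 85) (8.5806, 85)]  |A|=555.0512
7. ⊥bis P6·P5 via (34.35,72.11): [(41.9484, 66.0176) (46.1198, 85) (18.2737, 85)]  |A|=264.2932
8. canonical 3-gon: [(41.9484, 66.0176) (46.1198, 85) (18.2737, 85)]
9. shoelace: 264.2932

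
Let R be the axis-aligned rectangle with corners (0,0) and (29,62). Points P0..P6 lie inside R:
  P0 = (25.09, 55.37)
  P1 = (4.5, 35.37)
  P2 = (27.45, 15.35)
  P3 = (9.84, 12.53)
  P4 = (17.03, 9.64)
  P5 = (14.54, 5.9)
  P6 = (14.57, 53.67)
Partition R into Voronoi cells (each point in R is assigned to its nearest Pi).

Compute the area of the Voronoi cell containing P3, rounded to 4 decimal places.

Area of P3's cell: 285.8698

1. box [0,29]×[0,62]: [(0, 0) (29, 0) (29, 62) (0, 62)]
2. ⊥bis P3·P0 via (17.465,33.95): [(0, 40.1671) (0, 0) (29, 0) (29, 29.8438)]  |A|=1015.1586
3. ⊥bis P3·P1 via (7.17,23.95): [(0, 22.2737) (0, 0) (29, 0) (29, 29.0539)]  |A|=744.2489
4. ⊥bis P3·P2 via (18.645,13.94): [(16.6858, 26.1748) (0, 22.2737) (0, 0) (20.8773, 0)]  |A|=459.0559
5. ⊥bis P3·P4 via (13.435,11.085): [(17.4876, 21.1675) (16.6858, 26.1748) (0, 22.2737) (0, 0) (8.9794, 0)]  |A|=333.1319
6. ⊥bis P3·P5 via (12.19,9.215): [(12.88, 9.7041) (17.4876, 21.1675) (16.6858, 26.1748) (0, 22.2737) (0, 0.5735)]  |A|=285.8698
7. ⊥bis P3·P6 via (12.205,33.1): [(12.88, 9.7041) (17.4876, 21.1675) (16.6858, 26.1748) (0, 22.2737) (0, 0.5735)]  |A|=285.8698
8. canonical 5-gon: [(12.88, 9.7041) (17.4876, 21.1675) (16.6858, 26.1748) (0, 22.2737) (0, 0.5735)]
9. shoelace: 285.8698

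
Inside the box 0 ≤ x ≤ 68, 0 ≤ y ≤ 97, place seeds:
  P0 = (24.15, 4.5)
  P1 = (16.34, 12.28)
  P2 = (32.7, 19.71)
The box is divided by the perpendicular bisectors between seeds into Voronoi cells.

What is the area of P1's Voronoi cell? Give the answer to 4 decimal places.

Area of P1's cell: 975.7286

1. box [0,68]×[0,97]: [(0, 0) (68, 0) (68, 97) (0, 97)]
2. ⊥bis P1·P0 via (20.245,8.39): [(0, 0) (11.8872, 0) (68, 56.3291) (68, 97) (0, 97)]  |A|=5015.6078
3. ⊥bis P1·P2 via (24.52,15.995): [(0, 69.9852) (0, 0) (11.8872, 0) (25.5536, 13.7191)]  |A|=975.7286
4. canonical 4-gon: [(0, 69.9852) (0, 0) (11.8872, 0) (25.5536, 13.7191)]
5. shoelace: 975.7286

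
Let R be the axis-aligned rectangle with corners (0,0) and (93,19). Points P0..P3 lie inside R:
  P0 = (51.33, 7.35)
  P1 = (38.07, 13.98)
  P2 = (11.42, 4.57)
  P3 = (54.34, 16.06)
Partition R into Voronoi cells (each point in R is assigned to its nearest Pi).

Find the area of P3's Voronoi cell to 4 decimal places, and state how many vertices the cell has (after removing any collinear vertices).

1. box [0,93]×[0,19]: [(0, 0) (93, 0) (93, 19) (0, 19)]
2. ⊥bis P3·P0 via (52.835,11.705): [(86.7056, 0) (93, 0) (93, 19) (31.7255, 19)]  |A|=641.904
3. ⊥bis P3·P1 via (46.205,15.02): [(46.3419, 13.9489) (86.7056, 0) (93, 0) (93, 19) (45.6962, 19)]  |A|=606.6202
4. ⊥bis P3·P2 via (32.88,10.315): [(46.3419, 13.9489) (86.7056, 0) (93, 0) (93, 19) (45.6962, 19)]  |A|=606.6202
5. canonical 5-gon: [(46.3419, 13.9489) (86.7056, 0) (93, 0) (93, 19) (45.6962, 19)]
6. shoelace: 606.6202

Area of P3's cell: 606.6202 (5 vertices)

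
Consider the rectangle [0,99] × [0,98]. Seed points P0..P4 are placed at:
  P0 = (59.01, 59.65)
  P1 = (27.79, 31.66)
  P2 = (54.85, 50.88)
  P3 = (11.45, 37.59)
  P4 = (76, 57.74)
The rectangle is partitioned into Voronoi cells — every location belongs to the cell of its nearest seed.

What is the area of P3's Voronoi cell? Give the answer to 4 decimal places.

1. box [0,99]×[0,98]: [(0, 0) (99, 0) (99, 98) (0, 98)]
2. ⊥bis P3·P0 via (35.23,48.62): [(0, 0) (57.7817, 0) (12.3258, 98) (0, 98)]  |A|=3435.2668
3. ⊥bis P3·P1 via (19.62,34.625): [(0, 0) (7.0541, 0) (29.3217, 61.3579) (12.3258, 98) (0, 98)]  |A|=1878.9995
4. ⊥bis P3·P2 via (33.15,44.235): [(0, 0) (7.0541, 0) (28.5542, 59.2431) (25.1573, 70.3362) (12.3258, 98) (0, 98)]  |A|=1871.1505
5. ⊥bis P3·P4 via (43.725,47.665): [(0, 0) (7.0541, 0) (28.5542, 59.2431) (25.1573, 70.3362) (12.3258, 98) (0, 98)]  |A|=1871.1505
6. canonical 6-gon: [(0, 0) (7.0541, 0) (28.5542, 59.2431) (25.1573, 70.3362) (12.3258, 98) (0, 98)]
7. shoelace: 1871.1505

Area of P3's cell: 1871.1505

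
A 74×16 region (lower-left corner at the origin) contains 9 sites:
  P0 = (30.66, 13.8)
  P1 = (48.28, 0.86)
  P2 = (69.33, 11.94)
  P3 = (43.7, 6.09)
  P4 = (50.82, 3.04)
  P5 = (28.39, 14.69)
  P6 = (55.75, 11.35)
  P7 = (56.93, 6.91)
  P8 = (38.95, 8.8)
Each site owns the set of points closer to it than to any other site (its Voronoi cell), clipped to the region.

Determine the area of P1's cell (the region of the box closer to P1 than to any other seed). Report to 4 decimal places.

Area of P1's cell: 21.1663

1. box [0,74]×[0,16]: [(0, 0) (74, 0) (74, 16) (0, 16)]
2. ⊥bis P1·P0 via (39.47,7.33): [(34.0869, 0) (74, 0) (74, 16) (45.8372, 16)]  |A|=544.6073
3. ⊥bis P1·P2 via (58.805,6.4): [(34.0869, 0) (62.1737, 0) (53.7519, 16) (45.8372, 16)]  |A|=288.0123
4. ⊥bis P1·P3 via (45.99,3.475): [(42.0218, 0) (62.1737, 0) (55.8156, 12.0794)]  |A|=121.7116
5. ⊥bis P1·P4 via (49.55,1.95): [(47.2752, 4.6005) (42.0218, 0) (51.2236, 0)]  |A|=21.1663
6. ⊥bis P1·P5 via (38.335,7.775): [(47.2752, 4.6005) (42.0218, 0) (51.2236, 0)]  |A|=21.1663
7. ⊥bis P1·P6 via (52.015,6.105): [(47.2752, 4.6005) (42.0218, 0) (51.2236, 0)]  |A|=21.1663
8. ⊥bis P1·P7 via (52.605,3.885): [(47.2752, 4.6005) (42.0218, 0) (51.2236, 0)]  |A|=21.1663
9. ⊥bis P1·P8 via (43.615,4.83): [(47.2752, 4.6005) (42.0218, 0) (51.2236, 0)]  |A|=21.1663
10. canonical 3-gon: [(47.2752, 4.6005) (42.0218, 0) (51.2236, 0)]
11. shoelace: 21.1663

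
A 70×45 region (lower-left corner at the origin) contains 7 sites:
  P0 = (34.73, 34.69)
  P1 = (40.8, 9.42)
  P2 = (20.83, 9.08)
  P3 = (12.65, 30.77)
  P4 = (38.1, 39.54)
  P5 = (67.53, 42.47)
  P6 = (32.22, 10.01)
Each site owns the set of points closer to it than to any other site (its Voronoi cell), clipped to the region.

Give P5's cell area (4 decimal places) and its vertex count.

Area of P5's cell: 418.3537 (4 vertices)

1. box [0,70]×[0,45]: [(0, 0) (70, 0) (70, 45) (0, 45)]
2. ⊥bis P5·P0 via (51.13,38.58): [(60.281, 0) (70, 0) (70, 45) (49.6072, 45)]  |A|=677.5156
3. ⊥bis P5·P1 via (54.165,25.945): [(54.1179, 25.9831) (70, 13.1381) (70, 45) (49.6072, 45)]  |A|=446.921
4. ⊥bis P5·P2 via (44.18,25.775): [(54.1179, 25.9831) (70, 13.1381) (70, 45) (49.6072, 45)]  |A|=446.921
5. ⊥bis P5·P3 via (40.09,36.62): [(54.1179, 25.9831) (70, 13.1381) (70, 45) (49.6072, 45)]  |A|=446.921
6. ⊥bis P5·P4 via (52.815,41.005): [(54.3274, 25.8136) (70, 13.1381) (70, 45) (52.4173, 45)]  |A|=418.3537
7. ⊥bis P5·P6 via (49.875,26.24): [(54.3274, 25.8136) (70, 13.1381) (70, 45) (52.4173, 45)]  |A|=418.3537
8. canonical 4-gon: [(54.3274, 25.8136) (70, 13.1381) (70, 45) (52.4173, 45)]
9. shoelace: 418.3537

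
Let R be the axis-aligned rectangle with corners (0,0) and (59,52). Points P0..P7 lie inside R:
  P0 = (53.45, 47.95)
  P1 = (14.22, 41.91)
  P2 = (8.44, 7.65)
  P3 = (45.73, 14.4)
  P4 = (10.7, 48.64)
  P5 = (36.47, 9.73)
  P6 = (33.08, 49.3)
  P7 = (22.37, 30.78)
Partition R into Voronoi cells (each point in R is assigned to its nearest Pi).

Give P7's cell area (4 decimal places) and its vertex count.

1. box [0,59]×[0,52]: [(0, 0) (59, 0) (59, 52) (0, 52)]
2. ⊥bis P7·P0 via (37.91,39.365): [(0, 0) (59, 0) (59, 1.1893) (30.9299, 52) (0, 52)]  |A|=2354.8678
3. ⊥bis P7·P1 via (18.295,36.345): [(0, 22.9484) (0, 0) (59, 0) (59, 1.1893) (33.4484, 47.4411)]  |A|=1798.5007
4. ⊥bis P7·P2 via (15.405,19.215): [(4.1545, 25.9906) (47.3105, 0) (59, 0) (59, 1.1893) (33.4484, 47.4411)]  |A|=1136.0179
5. ⊥bis P7·P3 via (34.05,22.59): [(4.1545, 25.9906) (26.8502, 12.3222) (41.3925, 33.0613) (33.4484, 47.4411)]  |A|=630.5521
6. ⊥bis P7·P4 via (16.535,39.71): [(4.1545, 25.9906) (26.8502, 12.3222) (41.3925, 33.0613) (33.4484, 47.4411)]  |A|=630.5521
7. ⊥bis P7·P5 via (29.42,20.255): [(4.1545, 25.9906) (21.9673, 15.2629) (35.0633, 24.0351) (41.3925, 33.0613) (33.4484, 47.4411)]  |A|=589.8791
8. ⊥bis P7·P6 via (27.725,40.04): [(25.2755, 41.4565) (4.1545, 25.9906) (21.9673, 15.2629) (35.0633, 24.0351) (40.9309, 32.4031)]  |A|=500.1043
9. canonical 5-gon: [(25.2755, 41.4565) (4.1545, 25.9906) (21.9673, 15.2629) (35.0633, 24.0351) (40.9309, 32.4031)]
10. shoelace: 500.1043

Area of P7's cell: 500.1043 (5 vertices)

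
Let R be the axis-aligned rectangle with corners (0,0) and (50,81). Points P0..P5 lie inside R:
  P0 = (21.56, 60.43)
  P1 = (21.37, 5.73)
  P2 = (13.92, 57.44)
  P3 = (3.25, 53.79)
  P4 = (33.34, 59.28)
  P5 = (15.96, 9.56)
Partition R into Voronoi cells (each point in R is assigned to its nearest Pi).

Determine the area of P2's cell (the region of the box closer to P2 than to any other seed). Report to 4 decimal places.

Area of P2's cell: 485.2583

1. box [0,50]×[0,81]: [(0, 0) (50, 0) (50, 81) (0, 81)]
2. ⊥bis P2·P0 via (17.74,58.935): [(0, 0) (40.8049, 0) (9.1046, 81) (0, 81)]  |A|=2021.3343
3. ⊥bis P2·P1 via (17.645,31.585): [(0, 29.0428) (27.8673, 33.0578) (9.1046, 81) (0, 81)]  |A|=942.202
4. ⊥bis P2·P3 via (8.585,55.615): [(0, 80.7114) (16.8446, 31.4697) (27.8673, 33.0578) (9.1046, 81) (0, 81)]  |A|=507.0325
5. ⊥bis P2·P4 via (23.63,58.36): [(0, 80.7114) (16.8446, 31.4697) (26.0521, 32.7962) (25.4396, 39.2612) (9.1046, 81) (0, 81)]  |A|=501.0847
6. ⊥bis P2·P5 via (14.94,33.5): [(0, 80.7114) (16.1327, 33.5508) (25.941, 33.9687) (25.4396, 39.2612) (9.1046, 81) (0, 81)]  |A|=485.2583
7. canonical 6-gon: [(0, 80.7114) (16.1327, 33.5508) (25.941, 33.9687) (25.4396, 39.2612) (9.1046, 81) (0, 81)]
8. shoelace: 485.2583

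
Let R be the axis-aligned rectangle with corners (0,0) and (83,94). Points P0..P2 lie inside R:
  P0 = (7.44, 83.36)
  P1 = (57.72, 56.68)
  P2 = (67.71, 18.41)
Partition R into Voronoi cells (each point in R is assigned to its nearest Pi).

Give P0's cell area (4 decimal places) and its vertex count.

Area of P0's cell: 1905.4290 (4 vertices)

1. box [0,83]×[0,94]: [(0, 0) (83, 0) (83, 94) (0, 94)]
2. ⊥bis P0·P1 via (32.58,70.02): [(0, 8.6211) (45.3045, 94) (0, 94)]  |A|=1934.0227
3. ⊥bis P0·P2 via (37.575,50.885): [(0, 16.0175) (7.7318, 23.1922) (45.3045, 94) (0, 94)]  |A|=1905.429
4. canonical 4-gon: [(0, 16.0175) (7.7318, 23.1922) (45.3045, 94) (0, 94)]
5. shoelace: 1905.429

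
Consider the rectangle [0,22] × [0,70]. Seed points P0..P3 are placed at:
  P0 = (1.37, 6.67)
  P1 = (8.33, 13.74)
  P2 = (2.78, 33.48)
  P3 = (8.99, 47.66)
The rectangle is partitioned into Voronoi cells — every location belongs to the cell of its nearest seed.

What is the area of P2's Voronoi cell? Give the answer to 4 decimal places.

Area of P2's cell: 290.1590

1. box [0,22]×[0,70]: [(0, 0) (22, 0) (22, 70) (0, 70)]
2. ⊥bis P2·P0 via (2.075,20.075): [(0, 20.1841) (22, 19.0271) (22, 70) (0, 70)]  |A|=1108.6765
3. ⊥bis P2·P1 via (5.555,23.61): [(0, 22.0482) (22, 28.2336) (22, 70) (0, 70)]  |A|=986.9004
4. ⊥bis P2·P3 via (5.885,40.57): [(0, 43.1473) (0, 22.0482) (22, 28.2336) (22, 33.5126)]  |A|=290.159
5. canonical 4-gon: [(0, 43.1473) (0, 22.0482) (22, 28.2336) (22, 33.5126)]
6. shoelace: 290.159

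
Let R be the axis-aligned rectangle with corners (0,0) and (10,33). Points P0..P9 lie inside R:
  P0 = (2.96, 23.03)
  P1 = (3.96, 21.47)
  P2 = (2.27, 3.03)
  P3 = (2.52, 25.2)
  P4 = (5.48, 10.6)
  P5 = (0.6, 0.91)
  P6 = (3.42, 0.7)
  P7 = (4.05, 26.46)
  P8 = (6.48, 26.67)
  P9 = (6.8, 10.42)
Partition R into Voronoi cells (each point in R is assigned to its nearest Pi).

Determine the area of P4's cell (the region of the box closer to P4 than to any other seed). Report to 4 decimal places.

Area of P4's cell: 53.9783

1. box [0,10]×[0,33]: [(0, 0) (10, 0) (10, 33) (0, 33)]
2. ⊥bis P4·P0 via (4.22,16.815): [(0, 15.9595) (0, 0) (10, 0) (10, 17.9868)]  |A|=169.7313
3. ⊥bis P4·P1 via (4.72,16.035): [(0, 15.375) (0, 0) (10, 0) (10, 16.7733)]  |A|=160.7415
4. ⊥bis P4·P2 via (3.875,6.815): [(0, 15.375) (0, 8.4582) (10, 4.2177) (10, 16.7733)]  |A|=97.362
5. ⊥bis P4·P3 via (4,17.9): [(0, 15.375) (0, 8.4582) (10, 4.2177) (10, 16.7733)]  |A|=97.362
6. ⊥bis P4·P5 via (3.04,5.755): [(0, 15.375) (0, 8.4582) (10, 4.2177) (10, 16.7733)]  |A|=97.362
7. ⊥bis P4·P6 via (4.45,5.65): [(0, 15.375) (0, 8.4582) (8.7155, 4.7624) (10, 4.4952) (10, 16.7733)]  |A|=97.1838
8. ⊥bis P4·P7 via (4.765,18.53): [(0, 15.375) (0, 8.4582) (8.7155, 4.7624) (10, 4.4952) (10, 16.7733)]  |A|=97.1838
9. ⊥bis P4·P8 via (5.98,18.635): [(0, 15.375) (0, 8.4582) (8.7155, 4.7624) (10, 4.4952) (10, 16.7733)]  |A|=97.1838
10. ⊥bis P4·P9 via (6.14,10.51): [(6.9357, 16.3448) (0, 15.375) (0, 8.4582) (5.5399, 6.109)]  |A|=53.9783
11. canonical 4-gon: [(6.9357, 16.3448) (0, 15.375) (0, 8.4582) (5.5399, 6.109)]
12. shoelace: 53.9783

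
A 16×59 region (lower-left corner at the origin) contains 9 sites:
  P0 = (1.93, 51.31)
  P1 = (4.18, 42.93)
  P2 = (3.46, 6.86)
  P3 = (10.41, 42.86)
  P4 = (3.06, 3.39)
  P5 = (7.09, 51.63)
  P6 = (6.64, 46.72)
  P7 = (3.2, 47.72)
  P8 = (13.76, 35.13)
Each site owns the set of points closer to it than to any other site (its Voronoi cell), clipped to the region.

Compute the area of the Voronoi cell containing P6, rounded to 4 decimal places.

Area of P6's cell: 25.8546

1. box [0,16]×[0,59]: [(0, 0) (16, 0) (16, 59) (0, 59)]
2. ⊥bis P6·P0 via (4.285,49.015): [(0, 44.618) (0, 0) (16, 0) (16, 59) (14.0156, 59)]  |A|=843.2136
3. ⊥bis P6·P1 via (5.41,44.825): [(2.2197, 46.8957) (16, 37.9513) (16, 59) (14.0156, 59)]  |A|=157.0384
4. ⊥bis P6·P2 via (5.05,26.79): [(2.2197, 46.8957) (16, 37.9513) (16, 59) (14.0156, 59)]  |A|=157.0384
5. ⊥bis P6·P3 via (8.525,44.79): [(2.2197, 46.8957) (7.3029, 43.5964) (16, 52.0907) (16, 59) (14.0156, 59)]  |A|=95.5522
6. ⊥bis P6·P4 via (4.85,25.055): [(2.2197, 46.8957) (7.3029, 43.5964) (16, 52.0907) (16, 59) (14.0156, 59)]  |A|=95.5522
7. ⊥bis P6·P5 via (6.865,49.175): [(4.6397, 49.379) (2.2197, 46.8957) (7.3029, 43.5964) (12.4871, 48.6597)]  |A|=32.0349
8. ⊥bis P6·P7 via (4.92,47.22): [(5.524, 49.2979) (4.4121, 45.4727) (7.3029, 43.5964) (12.4871, 48.6597)]  |A|=25.8546
9. ⊥bis P6·P8 via (10.2,40.925): [(5.524, 49.2979) (4.4121, 45.4727) (7.3029, 43.5964) (12.4871, 48.6597)]  |A|=25.8546
10. canonical 4-gon: [(5.524, 49.2979) (4.4121, 45.4727) (7.3029, 43.5964) (12.4871, 48.6597)]
11. shoelace: 25.8546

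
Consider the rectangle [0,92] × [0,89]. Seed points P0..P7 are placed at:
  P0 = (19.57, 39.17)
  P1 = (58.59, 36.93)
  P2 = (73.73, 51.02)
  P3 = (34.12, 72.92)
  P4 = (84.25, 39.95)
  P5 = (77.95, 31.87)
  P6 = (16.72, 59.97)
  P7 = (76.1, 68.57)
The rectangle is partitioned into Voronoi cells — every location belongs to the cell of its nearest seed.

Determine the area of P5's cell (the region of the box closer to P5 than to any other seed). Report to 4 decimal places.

1. box [0,92]×[0,89]: [(0, 0) (92, 0) (92, 89) (0, 89)]
2. ⊥bis P5·P0 via (48.76,35.52): [(44.3185, 0) (92, 0) (92, 89) (55.4473, 89)]  |A|=3748.4233
3. ⊥bis P5·P1 via (68.27,34.4): [(59.2791, 0) (92, 0) (92, 89) (82.5405, 89)]  |A|=1877.0302
4. ⊥bis P5·P2 via (75.84,41.445): [(69.7612, 40.1054) (59.2791, 0) (92, 0) (92, 45.0061)]  |A|=1156.5843
5. ⊥bis P5·P3 via (56.035,52.395): [(69.7612, 40.1054) (59.2791, 0) (92, 0) (92, 45.0061)]  |A|=1156.5843
6. ⊥bis P5·P4 via (81.1,35.91): [(74.4063, 41.1291) (69.7612, 40.1054) (59.2791, 0) (92, 0) (92, 27.4112)]  |A|=1001.8052
7. ⊥bis P5·P6 via (47.335,45.92): [(74.4063, 41.1291) (69.7612, 40.1054) (59.2791, 0) (92, 0) (92, 27.4112)]  |A|=1001.8052
8. ⊥bis P5·P7 via (77.025,50.22): [(74.4063, 41.1291) (69.7612, 40.1054) (59.2791, 0) (92, 0) (92, 27.4112)]  |A|=1001.8052
9. canonical 5-gon: [(74.4063, 41.1291) (69.7612, 40.1054) (59.2791, 0) (92, 0) (92, 27.4112)]
10. shoelace: 1001.8052

Area of P5's cell: 1001.8052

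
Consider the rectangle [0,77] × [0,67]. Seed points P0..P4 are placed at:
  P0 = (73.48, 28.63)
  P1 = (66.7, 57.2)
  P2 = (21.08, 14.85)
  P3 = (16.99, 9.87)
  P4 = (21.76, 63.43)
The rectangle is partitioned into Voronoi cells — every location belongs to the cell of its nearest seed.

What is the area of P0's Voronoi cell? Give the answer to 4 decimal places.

1. box [0,77]×[0,67]: [(0, 0) (77, 0) (77, 67) (0, 67)]
2. ⊥bis P0·P1 via (70.09,42.915): [(0, 26.2818) (0, 0) (77, 0) (77, 44.5548)]  |A|=2727.2105
3. ⊥bis P0·P2 via (47.28,21.74): [(43.3785, 36.576) (52.9971, 0) (77, 0) (77, 44.5548)]  |A|=1187.9659
4. ⊥bis P0·P3 via (45.235,19.25): [(43.3785, 36.576) (52.9971, 0) (77, 0) (77, 44.5548)]  |A|=1187.9659
5. ⊥bis P0·P4 via (47.62,46.03): [(43.3785, 36.576) (52.9971, 0) (77, 0) (77, 44.5548)]  |A|=1187.9659
6. canonical 4-gon: [(43.3785, 36.576) (52.9971, 0) (77, 0) (77, 44.5548)]
7. shoelace: 1187.9659

Area of P0's cell: 1187.9659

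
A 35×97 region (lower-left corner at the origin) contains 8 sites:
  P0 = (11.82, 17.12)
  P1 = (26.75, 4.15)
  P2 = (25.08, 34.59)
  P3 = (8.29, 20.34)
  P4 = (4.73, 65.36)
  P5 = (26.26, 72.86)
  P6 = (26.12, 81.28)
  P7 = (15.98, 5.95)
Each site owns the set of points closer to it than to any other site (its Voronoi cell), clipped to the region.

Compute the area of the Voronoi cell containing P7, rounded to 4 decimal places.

Area of P7's cell: 226.3625

1. box [0,35]×[0,97]: [(0, 0) (35, 0) (35, 97) (0, 97)]
2. ⊥bis P7·P0 via (13.9,11.535): [(0, 6.3583) (0, 0) (35, 0) (35, 19.3932)]  |A|=450.6507
3. ⊥bis P7·P1 via (21.365,5.05): [(23.0163, 14.9301) (0, 6.3583) (0, 0) (20.521, 0)]  |A|=226.3625
4. ⊥bis P7·P2 via (20.53,20.27): [(23.0163, 14.9301) (0, 6.3583) (0, 0) (20.521, 0)]  |A|=226.3625
5. ⊥bis P7·P3 via (12.135,13.145): [(23.0163, 14.9301) (0, 6.3583) (0, 0) (20.521, 0)]  |A|=226.3625
6. ⊥bis P7·P4 via (10.355,35.655): [(23.0163, 14.9301) (0, 6.3583) (0, 0) (20.521, 0)]  |A|=226.3625
7. ⊥bis P7·P5 via (21.12,39.405): [(23.0163, 14.9301) (0, 6.3583) (0, 0) (20.521, 0)]  |A|=226.3625
8. ⊥bis P7·P6 via (21.05,43.615): [(23.0163, 14.9301) (0, 6.3583) (0, 0) (20.521, 0)]  |A|=226.3625
9. canonical 4-gon: [(23.0163, 14.9301) (0, 6.3583) (0, 0) (20.521, 0)]
10. shoelace: 226.3625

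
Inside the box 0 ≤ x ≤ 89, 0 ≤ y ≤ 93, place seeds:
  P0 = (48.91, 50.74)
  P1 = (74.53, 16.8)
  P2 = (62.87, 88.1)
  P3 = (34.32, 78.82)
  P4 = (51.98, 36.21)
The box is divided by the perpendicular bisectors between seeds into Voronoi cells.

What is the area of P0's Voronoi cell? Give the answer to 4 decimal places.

1. box [0,89]×[0,93]: [(0, 0) (89, 0) (89, 93) (0, 93)]
2. ⊥bis P0·P1 via (61.72,33.77): [(0, 0) (16.9833, 0) (89, 54.3626) (89, 93) (0, 93)]  |A|=6319.4922
3. ⊥bis P0·P2 via (55.89,69.42): [(0, 90.304) (0, 0) (16.9833, 0) (89, 54.3626) (89, 57.0481)]  |A|=4599.6567
4. ⊥bis P0·P3 via (41.615,64.78): [(52.781, 70.5817) (0, 43.1574) (0, 0) (16.9833, 0) (89, 54.3626) (89, 57.0481)]  |A|=3355.4353
5. ⊥bis P0·P4 via (50.445,43.475): [(52.781, 70.5817) (0, 43.1574) (0, 32.8166) (83.9566, 50.5556) (89, 54.3626) (89, 57.0481)]  |A|=1548.548
6. canonical 6-gon: [(52.781, 70.5817) (0, 43.1574) (0, 32.8166) (83.9566, 50.5556) (89, 54.3626) (89, 57.0481)]
7. shoelace: 1548.548

Area of P0's cell: 1548.5480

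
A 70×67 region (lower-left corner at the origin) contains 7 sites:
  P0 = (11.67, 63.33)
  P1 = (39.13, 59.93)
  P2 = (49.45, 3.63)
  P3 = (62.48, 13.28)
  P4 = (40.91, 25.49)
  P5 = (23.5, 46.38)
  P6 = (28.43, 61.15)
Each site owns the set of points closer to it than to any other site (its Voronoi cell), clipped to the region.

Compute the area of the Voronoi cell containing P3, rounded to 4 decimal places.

1. box [0,70]×[0,67]: [(0, 0) (70, 0) (70, 67) (0, 67)]
2. ⊥bis P3·P0 via (37.075,38.305): [(0, 0.667) (0, 0) (70, 0) (70, 67) (65.3408, 67)]  |A|=2522.8755
3. ⊥bis P3·P1 via (50.805,36.605): [(20.4183, 21.3954) (0, 0.667) (0, 0) (70, 0) (70, 46.2128)]  |A|=1901.3019
4. ⊥bis P3·P2 via (55.965,8.455): [(39.3598, 30.8763) (62.2268, 0) (70, 0) (70, 46.2128)]  |A|=827.9882
5. ⊥bis P3·P4 via (51.695,19.385): [(65.6482, 44.0346) (50.0381, 16.4579) (62.2268, 0) (70, 0) (70, 46.2128)]  |A|=568.2163
6. ⊥bis P3·P5 via (42.99,29.83): [(65.6482, 44.0346) (50.0381, 16.4579) (62.2268, 0) (70, 0) (70, 46.2128)]  |A|=568.2163
7. ⊥bis P3·P6 via (45.455,37.215): [(65.6482, 44.0346) (50.0381, 16.4579) (62.2268, 0) (70, 0) (70, 46.2128)]  |A|=568.2163
8. canonical 5-gon: [(65.6482, 44.0346) (50.0381, 16.4579) (62.2268, 0) (70, 0) (70, 46.2128)]
9. shoelace: 568.2163

Area of P3's cell: 568.2163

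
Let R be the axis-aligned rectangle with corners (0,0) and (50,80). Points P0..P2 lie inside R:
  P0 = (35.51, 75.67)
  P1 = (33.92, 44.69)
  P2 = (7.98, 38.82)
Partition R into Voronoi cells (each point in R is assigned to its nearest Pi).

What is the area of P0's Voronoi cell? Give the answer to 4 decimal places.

Area of P0's cell: 870.5559

1. box [0,50]×[0,80]: [(0, 0) (50, 0) (50, 80) (0, 80)]
2. ⊥bis P0·P1 via (34.715,60.18): [(0, 61.9617) (50, 59.3955) (50, 80) (0, 80)]  |A|=966.0696
3. ⊥bis P0·P2 via (21.745,57.245): [(0, 73.4903) (16.5698, 61.1113) (50, 59.3955) (50, 80) (0, 80)]  |A|=870.5559
4. canonical 5-gon: [(0, 73.4903) (16.5698, 61.1113) (50, 59.3955) (50, 80) (0, 80)]
5. shoelace: 870.5559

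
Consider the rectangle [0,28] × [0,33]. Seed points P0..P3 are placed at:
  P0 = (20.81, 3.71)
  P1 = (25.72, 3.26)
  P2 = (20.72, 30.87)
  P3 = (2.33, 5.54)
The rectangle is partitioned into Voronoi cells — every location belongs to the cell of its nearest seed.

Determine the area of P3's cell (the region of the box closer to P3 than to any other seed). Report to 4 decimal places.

Area of P3's cell: 266.2664

1. box [0,28]×[0,33]: [(0, 0) (28, 0) (28, 33) (0, 33)]
2. ⊥bis P3·P0 via (11.57,4.625): [(0, 0) (11.112, 0) (14.3799, 33) (0, 33)]  |A|=420.6158
3. ⊥bis P3·P1 via (14.025,4.4): [(0, 0) (11.112, 0) (14.3799, 33) (0, 33)]  |A|=420.6158
4. ⊥bis P3·P2 via (11.525,18.205): [(0, 26.5723) (0, 0) (11.112, 0) (12.8216, 17.2637)]  |A|=266.2664
5. canonical 4-gon: [(0, 26.5723) (0, 0) (11.112, 0) (12.8216, 17.2637)]
6. shoelace: 266.2664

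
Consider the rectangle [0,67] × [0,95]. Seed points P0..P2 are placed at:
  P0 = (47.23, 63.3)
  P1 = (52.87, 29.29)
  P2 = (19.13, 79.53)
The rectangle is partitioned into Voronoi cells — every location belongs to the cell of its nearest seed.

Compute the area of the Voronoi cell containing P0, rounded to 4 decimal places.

1. box [0,67]×[0,95]: [(0, 0) (67, 0) (67, 95) (0, 95)]
2. ⊥bis P0·P1 via (50.05,46.295): [(0, 37.995) (67, 49.1059) (67, 95) (0, 95)]  |A|=3447.1196
3. ⊥bis P0·P2 via (33.18,71.415): [(15.3473, 40.5401) (67, 49.1059) (67, 95) (46.8022, 95)]  |A|=1735.262
4. canonical 4-gon: [(15.3473, 40.5401) (67, 49.1059) (67, 95) (46.8022, 95)]
5. shoelace: 1735.262

Area of P0's cell: 1735.2620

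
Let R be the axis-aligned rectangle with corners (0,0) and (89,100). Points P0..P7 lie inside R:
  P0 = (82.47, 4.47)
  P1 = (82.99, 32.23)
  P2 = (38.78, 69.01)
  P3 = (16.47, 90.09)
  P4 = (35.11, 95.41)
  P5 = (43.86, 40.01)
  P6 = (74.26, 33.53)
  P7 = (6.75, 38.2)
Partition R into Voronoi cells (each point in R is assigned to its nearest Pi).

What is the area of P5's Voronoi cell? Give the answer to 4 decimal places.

Area of P5's cell: 1664.2317

1. box [0,89]×[0,100]: [(0, 0) (89, 0) (89, 100) (0, 100)]
2. ⊥bis P5·P0 via (63.165,22.24): [(0, 0) (42.6934, 0) (89, 50.3067) (89, 100) (0, 100)]  |A|=7735.2339
3. ⊥bis P5·P1 via (63.425,36.12): [(0, 0) (42.6934, 0) (59.9766, 18.7762) (76.1259, 100) (0, 100)]  |A|=6491.2586
4. ⊥bis P5·P2 via (41.32,54.51): [(0, 47.2719) (0, 0) (42.6934, 0) (59.9766, 18.7762) (68.011, 59.1855)]  |A|=3144.6932
5. ⊥bis P5·P3 via (30.165,65.05): [(0, 47.2719) (0, 0) (42.6934, 0) (59.9766, 18.7762) (68.011, 59.1855)]  |A|=3144.6932
6. ⊥bis P5·P4 via (39.485,67.71): [(0, 47.2719) (0, 0) (42.6934, 0) (59.9766, 18.7762) (68.011, 59.1855)]  |A|=3144.6932
7. ⊥bis P5·P6 via (59.06,36.77): [(63.6762, 58.4262) (0, 47.2719) (0, 0) (42.6934, 0) (53.7924, 12.0578)]  |A|=2949.9856
8. ⊥bis P5·P7 via (25.305,39.105): [(63.6762, 58.4262) (24.6957, 51.5979) (27.2123, 0) (42.6934, 0) (53.7924, 12.0578)]  |A|=1664.2317
9. canonical 5-gon: [(63.6762, 58.4262) (24.6957, 51.5979) (27.2123, 0) (42.6934, 0) (53.7924, 12.0578)]
10. shoelace: 1664.2317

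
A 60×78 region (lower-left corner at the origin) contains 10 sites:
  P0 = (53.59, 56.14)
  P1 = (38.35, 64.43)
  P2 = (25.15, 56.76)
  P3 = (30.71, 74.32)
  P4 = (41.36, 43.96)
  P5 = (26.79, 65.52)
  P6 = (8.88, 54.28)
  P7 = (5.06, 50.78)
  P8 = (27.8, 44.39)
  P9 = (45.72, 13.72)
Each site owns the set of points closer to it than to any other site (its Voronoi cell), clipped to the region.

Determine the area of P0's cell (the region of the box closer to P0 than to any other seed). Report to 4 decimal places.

1. box [0,60]×[0,78]: [(0, 0) (60, 0) (60, 78) (0, 78)]
2. ⊥bis P0·P1 via (45.97,60.285): [(13.1772, 0) (60, 0) (60, 78) (55.6063, 78)]  |A|=1997.4441
3. ⊥bis P0·P2 via (39.37,56.45): [(39.1815, 47.8054) (38.1394, 0) (60, 0) (60, 78) (55.6063, 78)]  |A|=1400.7804
4. ⊥bis P0·P3 via (42.15,65.23): [(39.1815, 47.8054) (38.1394, 0) (60, 0) (60, 78) (55.6063, 78)]  |A|=1400.7804
5. ⊥bis P0·P4 via (47.475,50.05): [(42.9009, 54.6429) (60, 37.4736) (60, 78) (55.6063, 78)]  |A|=397.7947
6. ⊥bis P0·P5 via (40.19,60.83): [(42.9009, 54.6429) (60, 37.4736) (60, 78) (55.6063, 78)]  |A|=397.7947
7. ⊥bis P0·P6 via (31.235,55.21): [(42.9009, 54.6429) (60, 37.4736) (60, 78) (55.6063, 78)]  |A|=397.7947
8. ⊥bis P0·P7 via (29.325,53.46): [(42.9009, 54.6429) (60, 37.4736) (60, 78) (55.6063, 78)]  |A|=397.7947
9. ⊥bis P0·P8 via (40.695,50.265): [(42.9009, 54.6429) (60, 37.4736) (60, 78) (55.6063, 78)]  |A|=397.7947
10. ⊥bis P0·P9 via (49.655,34.93): [(42.9009, 54.6429) (60, 37.4736) (60, 78) (55.6063, 78)]  |A|=397.7947
11. canonical 4-gon: [(42.9009, 54.6429) (60, 37.4736) (60, 78) (55.6063, 78)]
12. shoelace: 397.7947

Area of P0's cell: 397.7947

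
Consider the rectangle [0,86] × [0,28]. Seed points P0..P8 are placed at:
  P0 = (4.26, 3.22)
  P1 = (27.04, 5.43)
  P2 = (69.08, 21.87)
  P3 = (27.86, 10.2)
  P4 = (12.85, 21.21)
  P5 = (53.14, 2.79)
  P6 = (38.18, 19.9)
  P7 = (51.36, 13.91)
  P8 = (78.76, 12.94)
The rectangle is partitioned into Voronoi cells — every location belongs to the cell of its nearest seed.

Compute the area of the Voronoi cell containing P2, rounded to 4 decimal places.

Area of P2's cell: 284.4489

1. box [0,86]×[0,28]: [(0, 0) (86, 0) (86, 28) (0, 28)]
2. ⊥bis P2·P0 via (36.67,12.545): [(40.2794, 0) (86, 0) (86, 28) (32.2233, 28)]  |A|=1392.9617
3. ⊥bis P2·P1 via (48.06,13.65): [(53.3979, 0) (86, 0) (86, 28) (42.4483, 28)]  |A|=1066.1524
4. ⊥bis P2·P3 via (48.47,16.035): [(51.9916, 3.5961) (53.3979, 0) (86, 0) (86, 28) (45.0825, 28)]  |A|=1034.0102
5. ⊥bis P2·P4 via (40.965,21.54): [(51.9916, 3.5961) (53.3979, 0) (86, 0) (86, 28) (45.0825, 28)]  |A|=1034.0102
6. ⊥bis P2·P5 via (61.11,12.33): [(45.9281, 25.0134) (75.8689, 0) (86, 0) (86, 28) (45.0825, 28)]  |A|=748.8155
7. ⊥bis P2·P6 via (53.63,20.885): [(53.7853, 18.4493) (75.8689, 0) (86, 0) (86, 28) (53.1764, 28)]  |A|=701.2065
8. ⊥bis P2·P7 via (60.22,17.89): [(63.6833, 10.1802) (75.8689, 0) (86, 0) (86, 28) (55.6785, 28)]  |A|=634.1638
9. ⊥bis P2·P8 via (73.92,17.405): [(63.6833, 10.1802) (65.7004, 8.4951) (83.6941, 28) (55.6785, 28)]  |A|=284.4489
10. canonical 4-gon: [(63.6833, 10.1802) (65.7004, 8.4951) (83.6941, 28) (55.6785, 28)]
11. shoelace: 284.4489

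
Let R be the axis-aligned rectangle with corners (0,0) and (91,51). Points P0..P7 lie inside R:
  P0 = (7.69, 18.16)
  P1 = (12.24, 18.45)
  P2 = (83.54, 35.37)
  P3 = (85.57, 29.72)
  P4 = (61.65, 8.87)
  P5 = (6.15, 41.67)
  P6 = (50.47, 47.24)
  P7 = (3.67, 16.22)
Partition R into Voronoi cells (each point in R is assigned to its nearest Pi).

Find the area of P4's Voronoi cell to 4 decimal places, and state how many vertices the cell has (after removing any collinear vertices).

1. box [0,91]×[0,51]: [(0, 0) (91, 0) (91, 51) (0, 51)]
2. ⊥bis P4·P0 via (34.67,13.515): [(32.3432, 0) (91, 0) (91, 51) (41.1236, 51)]  |A|=2767.597
3. ⊥bis P4·P1 via (36.945,13.66): [(34.2965, 0) (91, 0) (91, 51) (44.1848, 51)]  |A|=2639.7277
4. ⊥bis P4·P2 via (72.595,22.12): [(43.2803, 46.3351) (34.2965, 0) (91, 0) (91, 6.9168)]  |A|=1478.7132
5. ⊥bis P4·P3 via (73.61,19.295): [(67.4252, 26.3904) (43.2803, 46.3351) (34.2965, 0) (90.4286, 0)]  |A|=1389.6427
6. ⊥bis P4·P5 via (33.9,25.27): [(67.4252, 26.3904) (45.3425, 44.6316) (41.7819, 38.6067) (34.2965, 0) (90.4286, 0)]  |A|=1380.3977
7. ⊥bis P4·P6 via (56.06,28.055): [(67.4252, 26.3904) (62.972, 30.069) (38.7586, 23.0138) (34.2965, 0) (90.4286, 0)]  |A|=1123.2504
8. ⊥bis P4·P7 via (32.66,12.545): [(67.4252, 26.3904) (62.972, 30.069) (38.7586, 23.0138) (34.2965, 0) (90.4286, 0)]  |A|=1123.2504
9. canonical 5-gon: [(67.4252, 26.3904) (62.972, 30.069) (38.7586, 23.0138) (34.2965, 0) (90.4286, 0)]
10. shoelace: 1123.2504

Area of P4's cell: 1123.2504 (5 vertices)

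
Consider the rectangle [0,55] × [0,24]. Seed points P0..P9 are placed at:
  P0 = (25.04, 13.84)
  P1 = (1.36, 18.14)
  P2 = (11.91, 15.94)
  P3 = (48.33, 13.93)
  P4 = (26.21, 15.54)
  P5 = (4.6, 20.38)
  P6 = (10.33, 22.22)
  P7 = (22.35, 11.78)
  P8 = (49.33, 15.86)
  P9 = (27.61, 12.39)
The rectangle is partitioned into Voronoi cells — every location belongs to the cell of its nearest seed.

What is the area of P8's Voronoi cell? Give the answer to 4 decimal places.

1. box [0,55]×[0,24]: [(0, 0) (55, 0) (55, 24) (0, 24)]
2. ⊥bis P8·P0 via (37.185,14.85): [(38.42, 0) (55, 0) (55, 24) (36.4241, 24)]  |A|=421.8717
3. ⊥bis P8·P1 via (25.345,17): [(38.42, 0) (55, 0) (55, 24) (36.4241, 24)]  |A|=421.8717
4. ⊥bis P8·P2 via (30.62,15.9): [(38.42, 0) (55, 0) (55, 24) (36.4241, 24)]  |A|=421.8717
5. ⊥bis P8·P3 via (48.83,14.895): [(36.6567, 21.2024) (55, 11.6981) (55, 24) (36.4241, 24)]  |A|=138.8125
6. ⊥bis P8·P4 via (37.77,15.7): [(37.7013, 20.6611) (55, 11.6981) (55, 24) (37.6551, 24)]  |A|=135.3591
7. ⊥bis P8·P5 via (26.965,18.12): [(37.7013, 20.6611) (55, 11.6981) (55, 24) (37.6551, 24)]  |A|=135.3591
8. ⊥bis P8·P6 via (29.83,19.04): [(37.7013, 20.6611) (55, 11.6981) (55, 24) (37.6551, 24)]  |A|=135.3591
9. ⊥bis P8·P7 via (35.84,13.82): [(37.7013, 20.6611) (55, 11.6981) (55, 24) (37.6551, 24)]  |A|=135.3591
10. ⊥bis P8·P9 via (38.47,14.125): [(37.7013, 20.6611) (55, 11.6981) (55, 24) (37.6551, 24)]  |A|=135.3591
11. canonical 4-gon: [(37.7013, 20.6611) (55, 11.6981) (55, 24) (37.6551, 24)]
12. shoelace: 135.3591

Area of P8's cell: 135.3591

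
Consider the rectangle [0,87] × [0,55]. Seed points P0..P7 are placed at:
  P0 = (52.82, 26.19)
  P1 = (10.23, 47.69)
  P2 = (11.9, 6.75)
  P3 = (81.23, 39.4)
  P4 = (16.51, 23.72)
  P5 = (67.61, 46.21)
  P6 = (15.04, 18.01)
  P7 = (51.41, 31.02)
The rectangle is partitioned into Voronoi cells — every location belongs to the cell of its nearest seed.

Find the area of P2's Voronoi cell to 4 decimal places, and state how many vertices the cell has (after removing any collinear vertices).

1. box [0,87]×[0,55]: [(0, 0) (87, 0) (87, 55) (0, 55)]
2. ⊥bis P2·P0 via (32.36,16.47): [(0, 0) (40.1845, 0) (14.0554, 55) (0, 55)]  |A|=1491.5968
3. ⊥bis P2·P1 via (11.065,27.22): [(0, 26.7686) (0, 0) (40.1845, 0) (26.9452, 27.8678)]  |A|=920.5692
4. ⊥bis P2·P3 via (46.565,23.075): [(0, 26.7686) (0, 0) (40.1845, 0) (26.9452, 27.8678)]  |A|=920.5692
5. ⊥bis P2·P4 via (14.205,15.235): [(0, 19.0939) (0, 0) (40.1845, 0) (35.7239, 9.3893)]  |A|=529.7049
6. ⊥bis P2·P5 via (39.755,26.48): [(0, 19.0939) (0, 0) (40.1845, 0) (35.7239, 9.3893)]  |A|=529.7049
7. ⊥bis P2·P6 via (13.47,12.38): [(0, 16.1363) (0, 0) (40.1845, 0) (37.4845, 5.6832)]  |A|=416.6193
8. ⊥bis P2·P7 via (31.655,18.885): [(0, 16.1363) (0, 0) (40.1845, 0) (37.4845, 5.6832)]  |A|=416.6193
9. canonical 4-gon: [(0, 16.1363) (0, 0) (40.1845, 0) (37.4845, 5.6832)]
10. shoelace: 416.6193

Area of P2's cell: 416.6193 (4 vertices)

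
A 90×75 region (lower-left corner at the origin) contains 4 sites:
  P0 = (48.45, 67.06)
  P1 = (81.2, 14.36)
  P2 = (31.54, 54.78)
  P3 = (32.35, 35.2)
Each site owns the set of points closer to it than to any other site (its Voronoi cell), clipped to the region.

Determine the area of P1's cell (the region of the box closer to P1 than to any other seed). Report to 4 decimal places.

1. box [0,90]×[0,75]: [(0, 0) (90, 0) (90, 75) (0, 75)]
2. ⊥bis P1·P0 via (64.825,40.71): [(0, 0.425) (0, 0) (90, 0) (90, 56.3548)]  |A|=2555.0919
3. ⊥bis P1·P2 via (56.37,34.57): [(57.8288, 36.3623) (28.2323, 0) (90, 0) (90, 56.3548)]  |A|=2029.5083
4. ⊥bis P1·P3 via (56.775,24.78): [(63.1185, 39.6495) (46.2036, 0) (90, 0) (90, 56.3548)]  |A|=1625.7044
5. canonical 4-gon: [(63.1185, 39.6495) (46.2036, 0) (90, 0) (90, 56.3548)]
6. shoelace: 1625.7044

Area of P1's cell: 1625.7044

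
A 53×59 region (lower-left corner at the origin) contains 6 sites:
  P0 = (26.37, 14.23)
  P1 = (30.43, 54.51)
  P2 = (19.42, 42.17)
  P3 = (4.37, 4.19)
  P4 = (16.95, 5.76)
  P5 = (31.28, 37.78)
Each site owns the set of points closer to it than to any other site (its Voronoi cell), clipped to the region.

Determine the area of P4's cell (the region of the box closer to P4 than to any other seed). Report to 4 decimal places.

Area of P4's cell: 242.1137

1. box [0,53]×[0,59]: [(0, 0) (53, 0) (53, 59) (0, 59)]
2. ⊥bis P4·P0 via (21.66,9.995): [(0, 34.0844) (0, 0) (30.647, 0)]  |A|=522.2925
3. ⊥bis P4·P1 via (23.69,30.135): [(0, 34.0844) (0, 0) (30.647, 0)]  |A|=522.2925
4. ⊥bis P4·P2 via (18.185,23.965): [(8.5086, 24.6214) (0, 25.1986) (0, 0) (30.647, 0)]  |A|=484.4897
5. ⊥bis P4·P3 via (10.66,4.975): [(8.5086, 24.6214) (8.2055, 24.642) (11.2809, 0) (30.647, 0)]  |A|=242.1137
6. ⊥bis P4·P5 via (24.115,21.77): [(8.5086, 24.6214) (8.2055, 24.642) (11.2809, 0) (30.647, 0)]  |A|=242.1137
7. canonical 4-gon: [(8.5086, 24.6214) (8.2055, 24.642) (11.2809, 0) (30.647, 0)]
8. shoelace: 242.1137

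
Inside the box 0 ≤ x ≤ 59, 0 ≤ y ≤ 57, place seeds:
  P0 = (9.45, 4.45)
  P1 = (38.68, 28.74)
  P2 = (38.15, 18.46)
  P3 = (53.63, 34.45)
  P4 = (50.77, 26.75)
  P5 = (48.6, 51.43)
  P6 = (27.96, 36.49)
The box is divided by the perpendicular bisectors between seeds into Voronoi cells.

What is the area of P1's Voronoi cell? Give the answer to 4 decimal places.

1. box [0,59]×[0,57]: [(0, 0) (59, 0) (59, 57) (0, 57)]
2. ⊥bis P1·P0 via (24.065,16.595): [(0, 45.5542) (37.8554, 0) (59, 0) (59, 57) (0, 57)]  |A|=2500.7637
3. ⊥bis P1·P2 via (38.415,23.6): [(0, 45.5542) (17.341, 24.6865) (59, 22.5387) (59, 57) (0, 57)]  |A|=1770.3001
4. ⊥bis P1·P3 via (46.155,31.595): [(0, 45.5542) (17.341, 24.6865) (49.4254, 23.0323) (36.4518, 57) (0, 57)]  |A|=1222.3695
5. ⊥bis P1·P4 via (44.725,27.745): [(0, 45.5542) (17.341, 24.6865) (43.9954, 23.3123) (45.5985, 33.052) (36.4518, 57) (0, 57)]  |A|=1195.7017
6. ⊥bis P1·P5 via (43.64,40.085): [(0, 45.5542) (17.341, 24.6865) (43.9954, 23.3123) (45.5985, 33.052) (42.7665, 40.4669) (4.9503, 57) (0, 57)]  |A|=935.2933
7. ⊥bis P1·P6 via (33.32,32.615): [(27.2199, 24.1772) (43.9954, 23.3123) (45.5985, 33.052) (42.7665, 40.4669) (39.9019, 41.7193)]  |A|=196.1587
8. canonical 5-gon: [(27.2199, 24.1772) (43.9954, 23.3123) (45.5985, 33.052) (42.7665, 40.4669) (39.9019, 41.7193)]
9. shoelace: 196.1587

Area of P1's cell: 196.1587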